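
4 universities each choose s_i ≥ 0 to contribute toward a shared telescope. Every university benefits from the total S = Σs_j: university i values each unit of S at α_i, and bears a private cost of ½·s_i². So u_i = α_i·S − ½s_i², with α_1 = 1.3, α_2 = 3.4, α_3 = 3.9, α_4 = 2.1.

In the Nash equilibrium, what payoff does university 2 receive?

30.6

University i's FOC: ∂u_i/∂s_i = α_i − s_i = 0, so s_i* = α_i.
NE contributions = (1.3, 3.4, 3.9, 2.1); S = 10.7.
u_2 = α_2·S − ½·(s_2)² = 3.4·10.7 − ½·3.4² = 30.6.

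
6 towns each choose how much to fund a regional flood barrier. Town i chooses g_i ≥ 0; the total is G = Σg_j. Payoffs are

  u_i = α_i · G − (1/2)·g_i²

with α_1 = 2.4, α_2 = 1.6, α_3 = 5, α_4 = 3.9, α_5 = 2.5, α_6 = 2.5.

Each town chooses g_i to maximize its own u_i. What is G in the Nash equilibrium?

17.9

Town i's FOC: ∂u_i/∂g_i = α_i − g_i = 0, so g_i* = α_i.
NE contributions = (2.4, 1.6, 5, 3.9, 2.5, 2.5); G = 17.9.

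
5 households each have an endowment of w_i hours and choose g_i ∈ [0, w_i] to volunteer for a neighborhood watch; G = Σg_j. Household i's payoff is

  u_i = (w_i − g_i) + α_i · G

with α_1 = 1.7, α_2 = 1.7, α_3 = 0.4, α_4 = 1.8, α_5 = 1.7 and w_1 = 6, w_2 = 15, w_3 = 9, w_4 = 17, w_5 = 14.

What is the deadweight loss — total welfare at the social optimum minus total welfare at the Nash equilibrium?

56.7

∂u_i/∂g_i = α_i − 1, so household i contributes w_i if α_i > 1, else 0.
α_i > 1 for i ∈ {1, 2, 4, 5}; NE contributions (6, 15, 0, 17, 14), G = 52.
W^NE = Σw_i − G^NE + (Σα_i)·G^NE = 61 + 6.3·52 = 388.6.
Planner: ∂(Σu_j)/∂g_i = Σα_j − 1 = 6.3 > 0, so everyone contributes w_i; G^SO = 61, W^SO = 61 + 6.3·61 = 445.3.
Deadweight loss = 56.7.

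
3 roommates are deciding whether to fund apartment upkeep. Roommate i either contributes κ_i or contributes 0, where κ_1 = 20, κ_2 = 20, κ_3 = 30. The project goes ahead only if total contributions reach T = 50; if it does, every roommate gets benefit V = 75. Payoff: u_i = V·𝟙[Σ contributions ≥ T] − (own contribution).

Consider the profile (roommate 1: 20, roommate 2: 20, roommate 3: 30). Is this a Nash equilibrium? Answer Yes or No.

No

Total = 70 ≥ 50: provided.
Roommate 1 (pledges 20, payoff 55): dropping to 0 → total 50, payoff 75. Profitable deviation.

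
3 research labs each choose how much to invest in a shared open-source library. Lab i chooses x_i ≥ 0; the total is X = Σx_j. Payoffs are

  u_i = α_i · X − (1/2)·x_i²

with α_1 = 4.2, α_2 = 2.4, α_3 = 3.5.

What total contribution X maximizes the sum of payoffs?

30.3

Planner FOC: ∂(Σu_j)/∂x_i = (Σα_j) − x_i = 0, so x_i^SO = Σα_j = 10.1 for every i; X^SO = 30.3.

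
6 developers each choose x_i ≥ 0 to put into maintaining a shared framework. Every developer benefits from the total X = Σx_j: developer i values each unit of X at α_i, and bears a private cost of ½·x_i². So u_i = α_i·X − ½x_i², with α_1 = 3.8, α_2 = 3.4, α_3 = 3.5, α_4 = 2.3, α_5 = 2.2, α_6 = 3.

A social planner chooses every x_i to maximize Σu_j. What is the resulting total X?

109.2

Planner FOC: ∂(Σu_j)/∂x_i = (Σα_j) − x_i = 0, so x_i^SO = Σα_j = 18.2 for every i; X^SO = 109.2.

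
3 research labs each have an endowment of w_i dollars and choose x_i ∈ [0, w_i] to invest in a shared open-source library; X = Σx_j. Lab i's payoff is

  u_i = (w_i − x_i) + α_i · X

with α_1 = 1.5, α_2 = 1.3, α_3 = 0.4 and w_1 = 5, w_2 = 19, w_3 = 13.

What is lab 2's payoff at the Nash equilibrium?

∂u_i/∂x_i = α_i − 1, so lab i contributes w_i if α_i > 1, else 0.
α_i > 1 for i ∈ {1, 2}; NE contributions (5, 19, 0), X = 24.
u_2 = (19 − 19) + 1.3·24 = 31.2.

31.2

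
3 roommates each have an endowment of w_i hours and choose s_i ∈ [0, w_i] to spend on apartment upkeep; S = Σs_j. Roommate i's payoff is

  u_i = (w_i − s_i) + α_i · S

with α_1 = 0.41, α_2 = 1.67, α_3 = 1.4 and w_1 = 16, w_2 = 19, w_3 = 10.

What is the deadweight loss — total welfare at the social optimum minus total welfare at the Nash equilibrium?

∂u_i/∂s_i = α_i − 1, so roommate i contributes w_i if α_i > 1, else 0.
α_i > 1 for i ∈ {2, 3}; NE contributions (0, 19, 10), S = 29.
W^NE = Σw_i − S^NE + (Σα_i)·S^NE = 45 + 2.48·29 = 116.92.
Planner: ∂(Σu_j)/∂s_i = Σα_j − 1 = 2.48 > 0, so everyone contributes w_i; S^SO = 45, W^SO = 45 + 2.48·45 = 156.6.
Deadweight loss = 39.68.

39.68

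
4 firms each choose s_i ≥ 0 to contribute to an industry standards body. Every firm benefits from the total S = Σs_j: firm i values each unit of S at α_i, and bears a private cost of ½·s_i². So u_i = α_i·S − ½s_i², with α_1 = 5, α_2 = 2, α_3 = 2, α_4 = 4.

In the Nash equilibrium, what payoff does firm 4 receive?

44

Firm i's FOC: ∂u_i/∂s_i = α_i − s_i = 0, so s_i* = α_i.
NE contributions = (5, 2, 2, 4); S = 13.
u_4 = α_4·S − ½·(s_4)² = 4·13 − ½·4² = 44.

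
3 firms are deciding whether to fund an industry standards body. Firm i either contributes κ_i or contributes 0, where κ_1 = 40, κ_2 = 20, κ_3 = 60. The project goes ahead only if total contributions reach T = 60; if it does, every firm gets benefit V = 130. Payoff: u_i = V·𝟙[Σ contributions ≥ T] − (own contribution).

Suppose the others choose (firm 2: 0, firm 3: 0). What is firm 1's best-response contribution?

Others' total = 0. Even contributing 40 gives 40 < 60: no benefit either way.
Best response: 0.

0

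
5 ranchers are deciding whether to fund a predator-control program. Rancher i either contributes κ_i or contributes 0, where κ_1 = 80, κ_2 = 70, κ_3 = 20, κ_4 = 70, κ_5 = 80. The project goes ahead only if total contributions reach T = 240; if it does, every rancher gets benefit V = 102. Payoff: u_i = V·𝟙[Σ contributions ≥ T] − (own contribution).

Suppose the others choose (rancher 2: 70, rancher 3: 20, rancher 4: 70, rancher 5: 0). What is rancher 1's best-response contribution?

Others' total = 160. Contributing 80 brings total to 240 ≥ 240: gain V − κ_1 = 22.
Best response: 80.

80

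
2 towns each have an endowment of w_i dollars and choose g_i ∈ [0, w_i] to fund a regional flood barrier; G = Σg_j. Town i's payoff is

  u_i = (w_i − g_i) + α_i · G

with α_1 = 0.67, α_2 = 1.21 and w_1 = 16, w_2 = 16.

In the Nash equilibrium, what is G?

16

∂u_i/∂g_i = α_i − 1, so town i contributes w_i if α_i > 1, else 0.
α_i > 1 for i ∈ {2}; NE contributions (0, 16), G = 16.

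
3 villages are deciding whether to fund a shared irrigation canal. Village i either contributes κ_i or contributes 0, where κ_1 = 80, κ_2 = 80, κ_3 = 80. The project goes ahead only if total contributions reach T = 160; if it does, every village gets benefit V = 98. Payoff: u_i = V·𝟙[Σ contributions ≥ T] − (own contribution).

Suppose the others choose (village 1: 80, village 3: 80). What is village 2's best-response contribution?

0

Others' total = 160 ≥ 160; contributing adds cost 80 for no extra benefit.
Best response: 0.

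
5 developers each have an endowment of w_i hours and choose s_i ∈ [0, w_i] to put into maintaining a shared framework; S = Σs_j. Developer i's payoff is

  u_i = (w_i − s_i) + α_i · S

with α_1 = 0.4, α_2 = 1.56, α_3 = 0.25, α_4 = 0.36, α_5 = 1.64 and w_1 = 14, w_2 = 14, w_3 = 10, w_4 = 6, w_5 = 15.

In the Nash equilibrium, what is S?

∂u_i/∂s_i = α_i − 1, so developer i contributes w_i if α_i > 1, else 0.
α_i > 1 for i ∈ {2, 5}; NE contributions (0, 14, 0, 0, 15), S = 29.

29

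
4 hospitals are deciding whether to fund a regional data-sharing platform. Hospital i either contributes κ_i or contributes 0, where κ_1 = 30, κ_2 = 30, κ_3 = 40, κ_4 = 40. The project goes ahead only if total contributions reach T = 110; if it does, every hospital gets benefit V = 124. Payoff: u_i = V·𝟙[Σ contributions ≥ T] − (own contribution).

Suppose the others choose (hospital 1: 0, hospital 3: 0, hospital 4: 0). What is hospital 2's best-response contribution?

Others' total = 0. Even contributing 30 gives 30 < 110: no benefit either way.
Best response: 0.

0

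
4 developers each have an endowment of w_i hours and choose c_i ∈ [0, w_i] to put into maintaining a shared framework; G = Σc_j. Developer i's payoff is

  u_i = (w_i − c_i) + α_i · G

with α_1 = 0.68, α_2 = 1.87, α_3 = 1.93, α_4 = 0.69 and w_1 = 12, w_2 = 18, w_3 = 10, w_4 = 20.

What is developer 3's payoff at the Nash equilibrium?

54.04

∂u_i/∂c_i = α_i − 1, so developer i contributes w_i if α_i > 1, else 0.
α_i > 1 for i ∈ {2, 3}; NE contributions (0, 18, 10, 0), G = 28.
u_3 = (10 − 10) + 1.93·28 = 54.04.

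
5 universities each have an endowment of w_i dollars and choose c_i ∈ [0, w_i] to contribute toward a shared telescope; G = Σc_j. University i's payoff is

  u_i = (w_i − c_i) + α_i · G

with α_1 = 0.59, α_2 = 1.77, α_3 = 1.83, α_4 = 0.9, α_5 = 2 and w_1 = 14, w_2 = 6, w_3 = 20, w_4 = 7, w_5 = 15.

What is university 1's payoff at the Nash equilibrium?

∂u_i/∂c_i = α_i − 1, so university i contributes w_i if α_i > 1, else 0.
α_i > 1 for i ∈ {2, 3, 5}; NE contributions (0, 6, 20, 0, 15), G = 41.
u_1 = (14 − 0) + 0.59·41 = 38.19.

38.19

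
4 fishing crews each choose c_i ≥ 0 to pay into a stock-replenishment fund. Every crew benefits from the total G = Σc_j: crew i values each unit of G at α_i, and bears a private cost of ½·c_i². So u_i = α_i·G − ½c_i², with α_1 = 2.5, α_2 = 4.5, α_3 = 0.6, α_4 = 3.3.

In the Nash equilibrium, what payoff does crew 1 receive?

Crew i's FOC: ∂u_i/∂c_i = α_i − c_i = 0, so c_i* = α_i.
NE contributions = (2.5, 4.5, 0.6, 3.3); G = 10.9.
u_1 = α_1·G − ½·(c_1)² = 2.5·10.9 − ½·2.5² = 24.125.

24.125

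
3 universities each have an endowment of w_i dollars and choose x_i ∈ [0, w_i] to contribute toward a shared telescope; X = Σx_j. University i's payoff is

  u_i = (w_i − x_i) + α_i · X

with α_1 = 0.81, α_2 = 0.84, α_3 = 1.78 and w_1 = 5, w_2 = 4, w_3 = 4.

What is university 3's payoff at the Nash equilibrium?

7.12

∂u_i/∂x_i = α_i − 1, so university i contributes w_i if α_i > 1, else 0.
α_i > 1 for i ∈ {3}; NE contributions (0, 0, 4), X = 4.
u_3 = (4 − 4) + 1.78·4 = 7.12.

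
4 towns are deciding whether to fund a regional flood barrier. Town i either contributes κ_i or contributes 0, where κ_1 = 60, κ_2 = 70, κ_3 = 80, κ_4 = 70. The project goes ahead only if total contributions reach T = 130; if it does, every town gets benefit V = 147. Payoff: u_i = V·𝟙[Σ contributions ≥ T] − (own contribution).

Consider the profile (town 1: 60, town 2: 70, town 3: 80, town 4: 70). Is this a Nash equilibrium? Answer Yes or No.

Total = 280 ≥ 130: provided.
Town 1 (pledges 60, payoff 87): dropping to 0 → total 220, payoff 147. Profitable deviation.

No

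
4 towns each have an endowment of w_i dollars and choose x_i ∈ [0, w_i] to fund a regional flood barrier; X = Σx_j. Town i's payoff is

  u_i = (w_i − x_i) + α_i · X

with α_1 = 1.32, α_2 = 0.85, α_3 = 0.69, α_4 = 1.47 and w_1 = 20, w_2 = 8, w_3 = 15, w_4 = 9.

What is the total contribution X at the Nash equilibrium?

∂u_i/∂x_i = α_i − 1, so town i contributes w_i if α_i > 1, else 0.
α_i > 1 for i ∈ {1, 4}; NE contributions (20, 0, 0, 9), X = 29.

29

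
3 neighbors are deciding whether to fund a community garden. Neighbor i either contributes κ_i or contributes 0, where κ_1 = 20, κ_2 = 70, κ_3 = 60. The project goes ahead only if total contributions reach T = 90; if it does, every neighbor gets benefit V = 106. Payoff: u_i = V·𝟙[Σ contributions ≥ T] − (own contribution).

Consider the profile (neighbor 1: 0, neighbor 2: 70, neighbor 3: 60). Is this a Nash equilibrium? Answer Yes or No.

Yes

Total = 130 ≥ 90: provided.
Neighbor 1 (pledges 0, payoff 106): pledging 20 → total 150, payoff 86. No gain.
Neighbor 2 (pledges 70, payoff 36): dropping to 0 → total 60, payoff 0. No gain.
Neighbor 3 (pledges 60, payoff 46): dropping to 0 → total 70, payoff 0. No gain.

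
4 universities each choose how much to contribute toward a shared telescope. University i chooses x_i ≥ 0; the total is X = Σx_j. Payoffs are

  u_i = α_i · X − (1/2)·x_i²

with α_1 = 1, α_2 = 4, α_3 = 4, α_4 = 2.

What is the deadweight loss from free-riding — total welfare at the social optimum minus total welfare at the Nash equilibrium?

139.5

University i's FOC: ∂u_i/∂x_i = α_i − x_i = 0, so x_i* = α_i.
NE contributions = (1, 4, 4, 2); X = 11.
W^NE = (Σα)·X − ½Σα_i² = 11² − ½·37 = 102.5.
Planner sets x_i = Σα_j = 11 for every i, so X^SO = 4·11 = 44.
W^SO = (Σα)·X^SO − ½·4·(Σα)² = (4/2)·11² = 242.
Deadweight loss = W^SO − W^NE = 139.5.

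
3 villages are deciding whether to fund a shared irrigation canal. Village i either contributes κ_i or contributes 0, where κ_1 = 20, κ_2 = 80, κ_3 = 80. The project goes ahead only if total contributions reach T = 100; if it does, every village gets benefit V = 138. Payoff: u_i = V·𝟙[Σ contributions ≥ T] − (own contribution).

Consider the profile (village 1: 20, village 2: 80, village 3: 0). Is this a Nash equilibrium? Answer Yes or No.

Total = 100 ≥ 100: provided.
Village 1 (pledges 20, payoff 118): dropping to 0 → total 80, payoff 0. No gain.
Village 2 (pledges 80, payoff 58): dropping to 0 → total 20, payoff 0. No gain.
Village 3 (pledges 0, payoff 138): pledging 80 → total 180, payoff 58. No gain.

Yes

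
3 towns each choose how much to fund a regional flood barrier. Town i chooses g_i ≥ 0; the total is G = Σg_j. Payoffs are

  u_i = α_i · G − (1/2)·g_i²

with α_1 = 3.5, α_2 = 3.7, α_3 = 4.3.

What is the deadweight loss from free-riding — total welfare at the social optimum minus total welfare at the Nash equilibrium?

88.34

Town i's FOC: ∂u_i/∂g_i = α_i − g_i = 0, so g_i* = α_i.
NE contributions = (3.5, 3.7, 4.3); G = 11.5.
W^NE = (Σα)·G − ½Σα_i² = 11.5² − ½·44.43 = 110.035.
Planner sets g_i = Σα_j = 11.5 for every i, so G^SO = 3·11.5 = 34.5.
W^SO = (Σα)·G^SO − ½·3·(Σα)² = (3/2)·11.5² = 198.375.
Deadweight loss = W^SO − W^NE = 88.34.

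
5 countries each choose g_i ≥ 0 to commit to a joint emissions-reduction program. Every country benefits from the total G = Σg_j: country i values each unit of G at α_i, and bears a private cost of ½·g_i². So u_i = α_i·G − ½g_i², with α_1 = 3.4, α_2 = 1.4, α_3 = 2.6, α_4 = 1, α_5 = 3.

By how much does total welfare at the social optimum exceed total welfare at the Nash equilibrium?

210.08

Country i's FOC: ∂u_i/∂g_i = α_i − g_i = 0, so g_i* = α_i.
NE contributions = (3.4, 1.4, 2.6, 1, 3); G = 11.4.
W^NE = (Σα)·G − ½Σα_i² = 11.4² − ½·30.28 = 114.82.
Planner sets g_i = Σα_j = 11.4 for every i, so G^SO = 5·11.4 = 57.
W^SO = (Σα)·G^SO − ½·5·(Σα)² = (5/2)·11.4² = 324.9.
Deadweight loss = W^SO − W^NE = 210.08.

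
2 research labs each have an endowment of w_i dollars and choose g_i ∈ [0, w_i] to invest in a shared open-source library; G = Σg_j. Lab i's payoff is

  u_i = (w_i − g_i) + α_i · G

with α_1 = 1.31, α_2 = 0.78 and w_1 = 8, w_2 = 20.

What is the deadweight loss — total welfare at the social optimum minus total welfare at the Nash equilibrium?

∂u_i/∂g_i = α_i − 1, so lab i contributes w_i if α_i > 1, else 0.
α_i > 1 for i ∈ {1}; NE contributions (8, 0), G = 8.
W^NE = Σw_i − G^NE + (Σα_i)·G^NE = 28 + 1.09·8 = 36.72.
Planner: ∂(Σu_j)/∂g_i = Σα_j − 1 = 1.09 > 0, so everyone contributes w_i; G^SO = 28, W^SO = 28 + 1.09·28 = 58.52.
Deadweight loss = 21.8.

21.8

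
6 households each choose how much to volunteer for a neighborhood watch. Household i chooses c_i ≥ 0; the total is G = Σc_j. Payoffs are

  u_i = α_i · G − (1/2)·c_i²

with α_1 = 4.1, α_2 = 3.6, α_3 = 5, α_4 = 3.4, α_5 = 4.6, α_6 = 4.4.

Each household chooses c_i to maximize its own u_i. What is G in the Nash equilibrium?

Household i's FOC: ∂u_i/∂c_i = α_i − c_i = 0, so c_i* = α_i.
NE contributions = (4.1, 3.6, 5, 3.4, 4.6, 4.4); G = 25.1.

25.1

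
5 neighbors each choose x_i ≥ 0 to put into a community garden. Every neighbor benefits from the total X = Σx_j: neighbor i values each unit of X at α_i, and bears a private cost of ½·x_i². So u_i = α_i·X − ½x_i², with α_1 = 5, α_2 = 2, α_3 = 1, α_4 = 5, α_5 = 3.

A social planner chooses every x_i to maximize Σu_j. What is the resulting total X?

Planner FOC: ∂(Σu_j)/∂x_i = (Σα_j) − x_i = 0, so x_i^SO = Σα_j = 16 for every i; X^SO = 80.

80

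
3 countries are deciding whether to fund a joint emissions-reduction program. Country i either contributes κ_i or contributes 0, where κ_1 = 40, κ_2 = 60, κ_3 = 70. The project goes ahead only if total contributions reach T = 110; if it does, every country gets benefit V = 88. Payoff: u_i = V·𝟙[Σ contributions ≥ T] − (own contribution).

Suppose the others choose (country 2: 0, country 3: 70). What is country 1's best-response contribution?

40

Others' total = 70. Contributing 40 brings total to 110 ≥ 110: gain V − κ_1 = 48.
Best response: 40.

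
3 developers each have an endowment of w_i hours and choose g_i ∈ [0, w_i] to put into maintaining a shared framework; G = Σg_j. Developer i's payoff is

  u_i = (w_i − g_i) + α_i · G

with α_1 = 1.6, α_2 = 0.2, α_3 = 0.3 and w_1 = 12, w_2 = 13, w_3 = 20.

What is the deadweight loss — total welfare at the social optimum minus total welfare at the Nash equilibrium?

∂u_i/∂g_i = α_i − 1, so developer i contributes w_i if α_i > 1, else 0.
α_i > 1 for i ∈ {1}; NE contributions (12, 0, 0), G = 12.
W^NE = Σw_i − G^NE + (Σα_i)·G^NE = 45 + 1.1·12 = 58.2.
Planner: ∂(Σu_j)/∂g_i = Σα_j − 1 = 1.1 > 0, so everyone contributes w_i; G^SO = 45, W^SO = 45 + 1.1·45 = 94.5.
Deadweight loss = 36.3.

36.3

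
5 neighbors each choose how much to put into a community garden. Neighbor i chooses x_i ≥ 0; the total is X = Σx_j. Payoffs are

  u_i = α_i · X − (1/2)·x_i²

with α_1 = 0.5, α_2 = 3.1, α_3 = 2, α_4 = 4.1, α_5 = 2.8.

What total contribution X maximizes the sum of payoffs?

Planner FOC: ∂(Σu_j)/∂x_i = (Σα_j) − x_i = 0, so x_i^SO = Σα_j = 12.5 for every i; X^SO = 62.5.

62.5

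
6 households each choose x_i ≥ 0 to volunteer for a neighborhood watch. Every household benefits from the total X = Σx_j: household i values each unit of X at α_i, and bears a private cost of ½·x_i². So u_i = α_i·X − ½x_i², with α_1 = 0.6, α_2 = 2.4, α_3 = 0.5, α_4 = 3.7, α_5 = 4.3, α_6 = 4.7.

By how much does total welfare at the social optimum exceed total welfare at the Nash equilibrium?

Household i's FOC: ∂u_i/∂x_i = α_i − x_i = 0, so x_i* = α_i.
NE contributions = (0.6, 2.4, 0.5, 3.7, 4.3, 4.7); X = 16.2.
W^NE = (Σα)·X − ½Σα_i² = 16.2² − ½·60.64 = 232.12.
Planner sets x_i = Σα_j = 16.2 for every i, so X^SO = 6·16.2 = 97.2.
W^SO = (Σα)·X^SO − ½·6·(Σα)² = (6/2)·16.2² = 787.32.
Deadweight loss = W^SO − W^NE = 555.2.

555.2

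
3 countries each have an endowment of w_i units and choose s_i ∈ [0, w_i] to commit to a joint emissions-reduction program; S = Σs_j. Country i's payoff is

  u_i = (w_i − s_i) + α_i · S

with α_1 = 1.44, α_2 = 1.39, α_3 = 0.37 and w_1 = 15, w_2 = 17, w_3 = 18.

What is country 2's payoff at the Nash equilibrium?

∂u_i/∂s_i = α_i − 1, so country i contributes w_i if α_i > 1, else 0.
α_i > 1 for i ∈ {1, 2}; NE contributions (15, 17, 0), S = 32.
u_2 = (17 − 17) + 1.39·32 = 44.48.

44.48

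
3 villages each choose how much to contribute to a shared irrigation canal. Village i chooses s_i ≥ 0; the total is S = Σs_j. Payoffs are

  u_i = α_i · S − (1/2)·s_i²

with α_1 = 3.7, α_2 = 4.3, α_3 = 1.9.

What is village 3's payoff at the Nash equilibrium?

17.005

Village i's FOC: ∂u_i/∂s_i = α_i − s_i = 0, so s_i* = α_i.
NE contributions = (3.7, 4.3, 1.9); S = 9.9.
u_3 = α_3·S − ½·(s_3)² = 1.9·9.9 − ½·1.9² = 17.005.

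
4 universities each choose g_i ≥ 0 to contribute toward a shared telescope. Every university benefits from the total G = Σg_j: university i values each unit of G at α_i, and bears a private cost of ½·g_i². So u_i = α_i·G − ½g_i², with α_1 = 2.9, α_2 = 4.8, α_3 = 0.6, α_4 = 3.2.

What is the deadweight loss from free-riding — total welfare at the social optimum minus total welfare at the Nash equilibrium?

University i's FOC: ∂u_i/∂g_i = α_i − g_i = 0, so g_i* = α_i.
NE contributions = (2.9, 4.8, 0.6, 3.2); G = 11.5.
W^NE = (Σα)·G − ½Σα_i² = 11.5² − ½·42.05 = 111.225.
Planner sets g_i = Σα_j = 11.5 for every i, so G^SO = 4·11.5 = 46.
W^SO = (Σα)·G^SO − ½·4·(Σα)² = (4/2)·11.5² = 264.5.
Deadweight loss = W^SO − W^NE = 153.275.

153.275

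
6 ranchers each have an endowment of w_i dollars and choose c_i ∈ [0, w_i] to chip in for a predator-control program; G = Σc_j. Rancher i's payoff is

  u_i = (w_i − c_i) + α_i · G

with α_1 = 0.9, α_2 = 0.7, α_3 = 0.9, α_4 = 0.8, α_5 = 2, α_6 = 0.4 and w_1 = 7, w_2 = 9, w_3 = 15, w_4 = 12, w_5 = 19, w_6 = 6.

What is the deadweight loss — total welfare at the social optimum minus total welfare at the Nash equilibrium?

230.3

∂u_i/∂c_i = α_i − 1, so rancher i contributes w_i if α_i > 1, else 0.
α_i > 1 for i ∈ {5}; NE contributions (0, 0, 0, 0, 19, 0), G = 19.
W^NE = Σw_i − G^NE + (Σα_i)·G^NE = 68 + 4.7·19 = 157.3.
Planner: ∂(Σu_j)/∂c_i = Σα_j − 1 = 4.7 > 0, so everyone contributes w_i; G^SO = 68, W^SO = 68 + 4.7·68 = 387.6.
Deadweight loss = 230.3.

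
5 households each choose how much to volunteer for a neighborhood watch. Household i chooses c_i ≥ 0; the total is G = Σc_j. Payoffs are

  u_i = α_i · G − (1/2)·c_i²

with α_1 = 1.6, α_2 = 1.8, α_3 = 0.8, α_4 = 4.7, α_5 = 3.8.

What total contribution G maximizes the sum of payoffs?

Planner FOC: ∂(Σu_j)/∂c_i = (Σα_j) − c_i = 0, so c_i^SO = Σα_j = 12.7 for every i; G^SO = 63.5.

63.5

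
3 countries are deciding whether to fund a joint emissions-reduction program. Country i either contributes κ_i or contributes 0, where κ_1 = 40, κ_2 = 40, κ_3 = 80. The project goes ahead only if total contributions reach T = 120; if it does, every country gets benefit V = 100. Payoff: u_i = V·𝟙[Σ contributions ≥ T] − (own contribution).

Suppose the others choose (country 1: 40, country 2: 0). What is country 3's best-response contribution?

Others' total = 40. Contributing 80 brings total to 120 ≥ 120: gain V − κ_3 = 20.
Best response: 80.

80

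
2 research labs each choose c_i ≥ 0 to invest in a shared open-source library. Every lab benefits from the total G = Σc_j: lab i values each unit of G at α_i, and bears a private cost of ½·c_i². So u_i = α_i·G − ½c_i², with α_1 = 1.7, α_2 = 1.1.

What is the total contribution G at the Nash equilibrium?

2.8

Lab i's FOC: ∂u_i/∂c_i = α_i − c_i = 0, so c_i* = α_i.
NE contributions = (1.7, 1.1); G = 2.8.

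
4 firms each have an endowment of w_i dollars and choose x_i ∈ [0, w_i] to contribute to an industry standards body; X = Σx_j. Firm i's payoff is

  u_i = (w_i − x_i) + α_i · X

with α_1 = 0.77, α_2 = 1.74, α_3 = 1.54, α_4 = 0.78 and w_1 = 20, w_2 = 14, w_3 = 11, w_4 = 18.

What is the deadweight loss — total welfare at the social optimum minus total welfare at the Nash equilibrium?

∂u_i/∂x_i = α_i − 1, so firm i contributes w_i if α_i > 1, else 0.
α_i > 1 for i ∈ {2, 3}; NE contributions (0, 14, 11, 0), X = 25.
W^NE = Σw_i − X^NE + (Σα_i)·X^NE = 63 + 3.83·25 = 158.75.
Planner: ∂(Σu_j)/∂x_i = Σα_j − 1 = 3.83 > 0, so everyone contributes w_i; X^SO = 63, W^SO = 63 + 3.83·63 = 304.29.
Deadweight loss = 145.54.

145.54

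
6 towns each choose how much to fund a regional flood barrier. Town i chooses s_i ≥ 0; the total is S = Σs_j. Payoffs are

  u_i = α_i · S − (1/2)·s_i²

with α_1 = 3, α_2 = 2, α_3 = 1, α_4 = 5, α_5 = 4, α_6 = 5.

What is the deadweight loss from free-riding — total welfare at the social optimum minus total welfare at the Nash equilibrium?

Town i's FOC: ∂u_i/∂s_i = α_i − s_i = 0, so s_i* = α_i.
NE contributions = (3, 2, 1, 5, 4, 5); S = 20.
W^NE = (Σα)·S − ½Σα_i² = 20² − ½·80 = 360.
Planner sets s_i = Σα_j = 20 for every i, so S^SO = 6·20 = 120.
W^SO = (Σα)·S^SO − ½·6·(Σα)² = (6/2)·20² = 1200.
Deadweight loss = W^SO − W^NE = 840.

840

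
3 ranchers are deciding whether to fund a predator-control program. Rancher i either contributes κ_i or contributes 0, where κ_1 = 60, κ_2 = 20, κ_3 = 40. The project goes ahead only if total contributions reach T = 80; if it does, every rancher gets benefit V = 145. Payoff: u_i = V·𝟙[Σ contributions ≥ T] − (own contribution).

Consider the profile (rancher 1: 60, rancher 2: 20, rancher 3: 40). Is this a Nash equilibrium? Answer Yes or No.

No

Total = 120 ≥ 80: provided.
Rancher 1 (pledges 60, payoff 85): dropping to 0 → total 60, payoff 0. No gain.
Rancher 2 (pledges 20, payoff 125): dropping to 0 → total 100, payoff 145. Profitable deviation.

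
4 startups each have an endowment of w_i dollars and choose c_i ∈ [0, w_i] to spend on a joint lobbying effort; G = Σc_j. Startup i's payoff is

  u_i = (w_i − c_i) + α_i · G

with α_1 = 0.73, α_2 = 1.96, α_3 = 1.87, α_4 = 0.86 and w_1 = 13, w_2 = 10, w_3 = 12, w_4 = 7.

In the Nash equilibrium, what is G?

22

∂u_i/∂c_i = α_i − 1, so startup i contributes w_i if α_i > 1, else 0.
α_i > 1 for i ∈ {2, 3}; NE contributions (0, 10, 12, 0), G = 22.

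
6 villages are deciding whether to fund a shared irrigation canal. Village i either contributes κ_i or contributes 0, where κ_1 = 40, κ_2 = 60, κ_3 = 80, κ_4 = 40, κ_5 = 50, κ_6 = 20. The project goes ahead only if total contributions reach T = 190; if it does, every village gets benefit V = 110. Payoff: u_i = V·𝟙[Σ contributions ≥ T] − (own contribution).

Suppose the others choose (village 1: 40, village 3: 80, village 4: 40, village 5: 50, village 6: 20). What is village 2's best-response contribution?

Others' total = 230 ≥ 190; contributing adds cost 60 for no extra benefit.
Best response: 0.

0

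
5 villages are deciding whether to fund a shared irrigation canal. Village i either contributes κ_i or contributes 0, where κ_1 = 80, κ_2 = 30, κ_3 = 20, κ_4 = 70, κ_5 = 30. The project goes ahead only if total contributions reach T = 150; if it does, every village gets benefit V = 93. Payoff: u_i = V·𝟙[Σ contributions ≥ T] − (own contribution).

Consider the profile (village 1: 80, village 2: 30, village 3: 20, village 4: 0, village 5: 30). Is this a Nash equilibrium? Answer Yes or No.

Total = 160 ≥ 150: provided.
Village 1 (pledges 80, payoff 13): dropping to 0 → total 80, payoff 0. No gain.
Village 2 (pledges 30, payoff 63): dropping to 0 → total 130, payoff 0. No gain.
Village 3 (pledges 20, payoff 73): dropping to 0 → total 140, payoff 0. No gain.
Village 4 (pledges 0, payoff 93): pledging 70 → total 230, payoff 23. No gain.
Village 5 (pledges 30, payoff 63): dropping to 0 → total 130, payoff 0. No gain.

Yes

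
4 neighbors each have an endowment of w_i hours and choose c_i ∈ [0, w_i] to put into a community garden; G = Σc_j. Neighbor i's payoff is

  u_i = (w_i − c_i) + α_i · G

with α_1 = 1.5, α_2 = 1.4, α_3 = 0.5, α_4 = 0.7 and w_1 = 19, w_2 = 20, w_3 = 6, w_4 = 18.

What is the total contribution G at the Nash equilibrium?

∂u_i/∂c_i = α_i − 1, so neighbor i contributes w_i if α_i > 1, else 0.
α_i > 1 for i ∈ {1, 2}; NE contributions (19, 20, 0, 0), G = 39.

39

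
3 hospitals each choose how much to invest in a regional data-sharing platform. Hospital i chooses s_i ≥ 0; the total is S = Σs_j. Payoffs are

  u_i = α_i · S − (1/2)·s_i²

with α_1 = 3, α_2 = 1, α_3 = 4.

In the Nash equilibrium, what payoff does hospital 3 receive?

24

Hospital i's FOC: ∂u_i/∂s_i = α_i − s_i = 0, so s_i* = α_i.
NE contributions = (3, 1, 4); S = 8.
u_3 = α_3·S − ½·(s_3)² = 4·8 − ½·4² = 24.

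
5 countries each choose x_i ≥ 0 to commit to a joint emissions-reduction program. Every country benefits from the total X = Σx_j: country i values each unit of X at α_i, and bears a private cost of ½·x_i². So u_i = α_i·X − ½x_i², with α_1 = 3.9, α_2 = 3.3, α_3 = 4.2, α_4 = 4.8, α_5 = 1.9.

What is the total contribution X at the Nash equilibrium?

Country i's FOC: ∂u_i/∂x_i = α_i − x_i = 0, so x_i* = α_i.
NE contributions = (3.9, 3.3, 4.2, 4.8, 1.9); X = 18.1.

18.1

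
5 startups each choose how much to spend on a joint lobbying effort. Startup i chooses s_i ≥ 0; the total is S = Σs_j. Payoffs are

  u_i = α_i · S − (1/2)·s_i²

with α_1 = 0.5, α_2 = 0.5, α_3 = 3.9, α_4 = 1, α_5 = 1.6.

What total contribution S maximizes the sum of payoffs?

Planner FOC: ∂(Σu_j)/∂s_i = (Σα_j) − s_i = 0, so s_i^SO = Σα_j = 7.5 for every i; S^SO = 37.5.

37.5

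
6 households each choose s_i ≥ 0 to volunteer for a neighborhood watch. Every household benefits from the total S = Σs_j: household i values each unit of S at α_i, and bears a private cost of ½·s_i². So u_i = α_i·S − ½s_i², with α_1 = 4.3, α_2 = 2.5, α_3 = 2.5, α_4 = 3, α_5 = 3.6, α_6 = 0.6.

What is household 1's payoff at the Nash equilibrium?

Household i's FOC: ∂u_i/∂s_i = α_i − s_i = 0, so s_i* = α_i.
NE contributions = (4.3, 2.5, 2.5, 3, 3.6, 0.6); S = 16.5.
u_1 = α_1·S − ½·(s_1)² = 4.3·16.5 − ½·4.3² = 61.705.

61.705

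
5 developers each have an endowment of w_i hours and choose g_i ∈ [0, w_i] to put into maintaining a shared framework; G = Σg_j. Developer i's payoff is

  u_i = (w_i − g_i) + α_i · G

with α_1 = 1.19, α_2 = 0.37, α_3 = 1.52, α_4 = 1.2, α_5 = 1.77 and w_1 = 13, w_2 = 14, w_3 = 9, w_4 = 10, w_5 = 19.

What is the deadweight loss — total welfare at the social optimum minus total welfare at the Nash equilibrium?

70.7

∂u_i/∂g_i = α_i − 1, so developer i contributes w_i if α_i > 1, else 0.
α_i > 1 for i ∈ {1, 3, 4, 5}; NE contributions (13, 0, 9, 10, 19), G = 51.
W^NE = Σw_i − G^NE + (Σα_i)·G^NE = 65 + 5.05·51 = 322.55.
Planner: ∂(Σu_j)/∂g_i = Σα_j − 1 = 5.05 > 0, so everyone contributes w_i; G^SO = 65, W^SO = 65 + 5.05·65 = 393.25.
Deadweight loss = 70.7.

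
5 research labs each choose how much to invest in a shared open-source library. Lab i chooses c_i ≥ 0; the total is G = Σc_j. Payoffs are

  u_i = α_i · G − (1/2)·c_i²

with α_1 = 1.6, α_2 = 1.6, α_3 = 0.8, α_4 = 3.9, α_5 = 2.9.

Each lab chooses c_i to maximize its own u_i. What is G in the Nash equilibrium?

10.8

Lab i's FOC: ∂u_i/∂c_i = α_i − c_i = 0, so c_i* = α_i.
NE contributions = (1.6, 1.6, 0.8, 3.9, 2.9); G = 10.8.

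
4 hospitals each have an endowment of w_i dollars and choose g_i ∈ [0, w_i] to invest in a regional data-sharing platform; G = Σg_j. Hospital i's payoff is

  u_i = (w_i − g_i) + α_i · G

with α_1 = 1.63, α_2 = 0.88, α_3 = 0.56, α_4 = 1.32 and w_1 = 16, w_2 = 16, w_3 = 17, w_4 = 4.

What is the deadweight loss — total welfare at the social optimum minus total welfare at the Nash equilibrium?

∂u_i/∂g_i = α_i − 1, so hospital i contributes w_i if α_i > 1, else 0.
α_i > 1 for i ∈ {1, 4}; NE contributions (16, 0, 0, 4), G = 20.
W^NE = Σw_i − G^NE + (Σα_i)·G^NE = 53 + 3.39·20 = 120.8.
Planner: ∂(Σu_j)/∂g_i = Σα_j − 1 = 3.39 > 0, so everyone contributes w_i; G^SO = 53, W^SO = 53 + 3.39·53 = 232.67.
Deadweight loss = 111.87.

111.87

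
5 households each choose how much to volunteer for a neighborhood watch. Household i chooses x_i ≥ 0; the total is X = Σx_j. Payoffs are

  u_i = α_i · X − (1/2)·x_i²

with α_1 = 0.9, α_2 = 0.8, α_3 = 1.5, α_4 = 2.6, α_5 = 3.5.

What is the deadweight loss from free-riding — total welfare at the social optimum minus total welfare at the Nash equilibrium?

141.09

Household i's FOC: ∂u_i/∂x_i = α_i − x_i = 0, so x_i* = α_i.
NE contributions = (0.9, 0.8, 1.5, 2.6, 3.5); X = 9.3.
W^NE = (Σα)·X − ½Σα_i² = 9.3² − ½·22.71 = 75.135.
Planner sets x_i = Σα_j = 9.3 for every i, so X^SO = 5·9.3 = 46.5.
W^SO = (Σα)·X^SO − ½·5·(Σα)² = (5/2)·9.3² = 216.225.
Deadweight loss = W^SO − W^NE = 141.09.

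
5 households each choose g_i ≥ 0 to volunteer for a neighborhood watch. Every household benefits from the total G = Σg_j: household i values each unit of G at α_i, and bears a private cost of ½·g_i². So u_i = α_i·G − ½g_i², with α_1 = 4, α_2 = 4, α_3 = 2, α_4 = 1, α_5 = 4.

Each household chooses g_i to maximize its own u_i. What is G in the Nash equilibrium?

15

Household i's FOC: ∂u_i/∂g_i = α_i − g_i = 0, so g_i* = α_i.
NE contributions = (4, 4, 2, 1, 4); G = 15.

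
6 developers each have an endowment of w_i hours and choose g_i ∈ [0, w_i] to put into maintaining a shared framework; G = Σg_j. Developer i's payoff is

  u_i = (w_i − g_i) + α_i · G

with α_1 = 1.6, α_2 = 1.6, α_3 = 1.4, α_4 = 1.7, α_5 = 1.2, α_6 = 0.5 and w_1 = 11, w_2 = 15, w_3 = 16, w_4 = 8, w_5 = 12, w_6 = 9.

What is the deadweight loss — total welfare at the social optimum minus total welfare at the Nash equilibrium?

63

∂u_i/∂g_i = α_i − 1, so developer i contributes w_i if α_i > 1, else 0.
α_i > 1 for i ∈ {1, 2, 3, 4, 5}; NE contributions (11, 15, 16, 8, 12, 0), G = 62.
W^NE = Σw_i − G^NE + (Σα_i)·G^NE = 71 + 7·62 = 505.
Planner: ∂(Σu_j)/∂g_i = Σα_j − 1 = 7 > 0, so everyone contributes w_i; G^SO = 71, W^SO = 71 + 7·71 = 568.
Deadweight loss = 63.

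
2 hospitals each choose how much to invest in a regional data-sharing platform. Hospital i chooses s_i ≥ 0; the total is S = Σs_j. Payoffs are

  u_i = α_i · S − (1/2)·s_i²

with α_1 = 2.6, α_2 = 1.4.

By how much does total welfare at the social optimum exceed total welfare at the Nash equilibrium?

4.36

Hospital i's FOC: ∂u_i/∂s_i = α_i − s_i = 0, so s_i* = α_i.
NE contributions = (2.6, 1.4); S = 4.
W^NE = (Σα)·S − ½Σα_i² = 4² − ½·8.72 = 11.64.
Planner sets s_i = Σα_j = 4 for every i, so S^SO = 2·4 = 8.
W^SO = (Σα)·S^SO − ½·2·(Σα)² = (2/2)·4² = 16.
Deadweight loss = W^SO − W^NE = 4.36.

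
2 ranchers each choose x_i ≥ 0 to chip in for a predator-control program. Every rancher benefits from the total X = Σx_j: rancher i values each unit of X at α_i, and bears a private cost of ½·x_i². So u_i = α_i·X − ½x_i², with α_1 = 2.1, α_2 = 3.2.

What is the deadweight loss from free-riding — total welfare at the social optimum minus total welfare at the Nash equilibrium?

7.325

Rancher i's FOC: ∂u_i/∂x_i = α_i − x_i = 0, so x_i* = α_i.
NE contributions = (2.1, 3.2); X = 5.3.
W^NE = (Σα)·X − ½Σα_i² = 5.3² − ½·14.65 = 20.765.
Planner sets x_i = Σα_j = 5.3 for every i, so X^SO = 2·5.3 = 10.6.
W^SO = (Σα)·X^SO − ½·2·(Σα)² = (2/2)·5.3² = 28.09.
Deadweight loss = W^SO − W^NE = 7.325.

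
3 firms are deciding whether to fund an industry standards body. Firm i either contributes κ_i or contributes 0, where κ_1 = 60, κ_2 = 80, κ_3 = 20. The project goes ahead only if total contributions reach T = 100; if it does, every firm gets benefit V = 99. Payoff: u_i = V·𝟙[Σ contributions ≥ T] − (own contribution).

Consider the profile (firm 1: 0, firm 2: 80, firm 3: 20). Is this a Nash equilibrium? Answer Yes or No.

Total = 100 ≥ 100: provided.
Firm 1 (pledges 0, payoff 99): pledging 60 → total 160, payoff 39. No gain.
Firm 2 (pledges 80, payoff 19): dropping to 0 → total 20, payoff 0. No gain.
Firm 3 (pledges 20, payoff 79): dropping to 0 → total 80, payoff 0. No gain.

Yes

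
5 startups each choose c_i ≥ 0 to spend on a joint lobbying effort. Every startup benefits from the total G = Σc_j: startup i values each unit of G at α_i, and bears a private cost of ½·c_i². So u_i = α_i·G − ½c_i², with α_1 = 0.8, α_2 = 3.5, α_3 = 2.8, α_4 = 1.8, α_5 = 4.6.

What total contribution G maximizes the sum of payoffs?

Planner FOC: ∂(Σu_j)/∂c_i = (Σα_j) − c_i = 0, so c_i^SO = Σα_j = 13.5 for every i; G^SO = 67.5.

67.5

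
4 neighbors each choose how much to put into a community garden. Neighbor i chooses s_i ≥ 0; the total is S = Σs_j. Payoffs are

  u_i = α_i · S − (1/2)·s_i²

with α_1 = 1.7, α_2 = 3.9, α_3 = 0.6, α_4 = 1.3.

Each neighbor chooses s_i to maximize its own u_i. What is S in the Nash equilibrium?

Neighbor i's FOC: ∂u_i/∂s_i = α_i − s_i = 0, so s_i* = α_i.
NE contributions = (1.7, 3.9, 0.6, 1.3); S = 7.5.

7.5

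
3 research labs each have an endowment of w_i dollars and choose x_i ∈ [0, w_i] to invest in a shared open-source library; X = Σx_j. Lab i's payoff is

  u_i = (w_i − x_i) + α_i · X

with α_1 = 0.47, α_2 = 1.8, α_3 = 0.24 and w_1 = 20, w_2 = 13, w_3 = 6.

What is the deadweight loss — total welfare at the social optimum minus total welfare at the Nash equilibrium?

∂u_i/∂x_i = α_i − 1, so lab i contributes w_i if α_i > 1, else 0.
α_i > 1 for i ∈ {2}; NE contributions (0, 13, 0), X = 13.
W^NE = Σw_i − X^NE + (Σα_i)·X^NE = 39 + 1.51·13 = 58.63.
Planner: ∂(Σu_j)/∂x_i = Σα_j − 1 = 1.51 > 0, so everyone contributes w_i; X^SO = 39, W^SO = 39 + 1.51·39 = 97.89.
Deadweight loss = 39.26.

39.26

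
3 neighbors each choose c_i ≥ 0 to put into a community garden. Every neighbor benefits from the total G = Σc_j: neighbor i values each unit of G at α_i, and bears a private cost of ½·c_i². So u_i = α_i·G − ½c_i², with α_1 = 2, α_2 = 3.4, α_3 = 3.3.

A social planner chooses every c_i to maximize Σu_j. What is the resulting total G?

26.1

Planner FOC: ∂(Σu_j)/∂c_i = (Σα_j) − c_i = 0, so c_i^SO = Σα_j = 8.7 for every i; G^SO = 26.1.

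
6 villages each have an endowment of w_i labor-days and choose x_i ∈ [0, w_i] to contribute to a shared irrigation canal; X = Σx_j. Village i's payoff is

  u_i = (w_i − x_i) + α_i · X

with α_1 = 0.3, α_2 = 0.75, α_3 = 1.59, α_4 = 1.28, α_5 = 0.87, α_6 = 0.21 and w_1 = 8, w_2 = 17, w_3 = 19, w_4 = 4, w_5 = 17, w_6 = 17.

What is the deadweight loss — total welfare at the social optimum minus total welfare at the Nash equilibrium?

∂u_i/∂x_i = α_i − 1, so village i contributes w_i if α_i > 1, else 0.
α_i > 1 for i ∈ {3, 4}; NE contributions (0, 0, 19, 4, 0, 0), X = 23.
W^NE = Σw_i − X^NE + (Σα_i)·X^NE = 82 + 4·23 = 174.
Planner: ∂(Σu_j)/∂x_i = Σα_j − 1 = 4 > 0, so everyone contributes w_i; X^SO = 82, W^SO = 82 + 4·82 = 410.
Deadweight loss = 236.

236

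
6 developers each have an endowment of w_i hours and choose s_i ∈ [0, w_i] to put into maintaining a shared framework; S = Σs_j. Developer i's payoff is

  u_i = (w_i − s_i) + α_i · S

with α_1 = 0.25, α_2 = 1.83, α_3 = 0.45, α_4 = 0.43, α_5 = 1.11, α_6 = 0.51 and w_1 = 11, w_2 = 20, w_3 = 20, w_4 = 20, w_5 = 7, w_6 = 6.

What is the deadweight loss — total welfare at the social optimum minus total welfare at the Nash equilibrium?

204.06

∂u_i/∂s_i = α_i − 1, so developer i contributes w_i if α_i > 1, else 0.
α_i > 1 for i ∈ {2, 5}; NE contributions (0, 20, 0, 0, 7, 0), S = 27.
W^NE = Σw_i − S^NE + (Σα_i)·S^NE = 84 + 3.58·27 = 180.66.
Planner: ∂(Σu_j)/∂s_i = Σα_j − 1 = 3.58 > 0, so everyone contributes w_i; S^SO = 84, W^SO = 84 + 3.58·84 = 384.72.
Deadweight loss = 204.06.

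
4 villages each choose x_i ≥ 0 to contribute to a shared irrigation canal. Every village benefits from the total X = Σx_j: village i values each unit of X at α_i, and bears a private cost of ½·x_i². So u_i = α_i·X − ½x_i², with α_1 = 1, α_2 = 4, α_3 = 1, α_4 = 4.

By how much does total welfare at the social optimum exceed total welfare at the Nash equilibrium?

Village i's FOC: ∂u_i/∂x_i = α_i − x_i = 0, so x_i* = α_i.
NE contributions = (1, 4, 1, 4); X = 10.
W^NE = (Σα)·X − ½Σα_i² = 10² − ½·34 = 83.
Planner sets x_i = Σα_j = 10 for every i, so X^SO = 4·10 = 40.
W^SO = (Σα)·X^SO − ½·4·(Σα)² = (4/2)·10² = 200.
Deadweight loss = W^SO − W^NE = 117.

117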